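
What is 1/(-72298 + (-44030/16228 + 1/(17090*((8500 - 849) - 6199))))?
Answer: -100673156760/7278741035020523 ≈ -1.3831e-5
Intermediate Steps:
1/(-72298 + (-44030/16228 + 1/(17090*((8500 - 849) - 6199)))) = 1/(-72298 + (-44030*1/16228 + 1/(17090*(7651 - 6199)))) = 1/(-72298 + (-22015/8114 + (1/17090)/1452)) = 1/(-72298 + (-22015/8114 + (1/17090)*(1/1452))) = 1/(-72298 + (-22015/8114 + 1/24814680)) = 1/(-72298 - 273147586043/100673156760) = 1/(-7278741035020523/100673156760) = -100673156760/7278741035020523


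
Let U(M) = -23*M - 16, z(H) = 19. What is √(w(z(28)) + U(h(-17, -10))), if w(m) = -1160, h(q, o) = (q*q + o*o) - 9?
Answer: 2*I*√2479 ≈ 99.579*I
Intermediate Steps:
h(q, o) = -9 + o² + q² (h(q, o) = (q² + o²) - 9 = (o² + q²) - 9 = -9 + o² + q²)
U(M) = -16 - 23*M
√(w(z(28)) + U(h(-17, -10))) = √(-1160 + (-16 - 23*(-9 + (-10)² + (-17)²))) = √(-1160 + (-16 - 23*(-9 + 100 + 289))) = √(-1160 + (-16 - 23*380)) = √(-1160 + (-16 - 8740)) = √(-1160 - 8756) = √(-9916) = 2*I*√2479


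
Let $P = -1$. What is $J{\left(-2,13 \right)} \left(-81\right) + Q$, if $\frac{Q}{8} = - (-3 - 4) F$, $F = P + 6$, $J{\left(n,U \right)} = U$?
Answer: $-773$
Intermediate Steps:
$F = 5$ ($F = -1 + 6 = 5$)
$Q = 280$ ($Q = 8 - (-3 - 4) 5 = 8 \left(-1\right) \left(-7\right) 5 = 8 \cdot 7 \cdot 5 = 8 \cdot 35 = 280$)
$J{\left(-2,13 \right)} \left(-81\right) + Q = 13 \left(-81\right) + 280 = -1053 + 280 = -773$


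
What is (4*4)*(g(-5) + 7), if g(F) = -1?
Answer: 96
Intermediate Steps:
(4*4)*(g(-5) + 7) = (4*4)*(-1 + 7) = 16*6 = 96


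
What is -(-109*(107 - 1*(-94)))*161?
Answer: 3527349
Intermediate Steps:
-(-109*(107 - 1*(-94)))*161 = -(-109*(107 + 94))*161 = -(-109*201)*161 = -(-21909)*161 = -1*(-3527349) = 3527349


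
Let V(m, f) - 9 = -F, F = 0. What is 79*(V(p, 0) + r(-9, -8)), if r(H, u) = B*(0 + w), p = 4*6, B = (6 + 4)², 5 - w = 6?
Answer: -7189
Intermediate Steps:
w = -1 (w = 5 - 1*6 = 5 - 6 = -1)
B = 100 (B = 10² = 100)
p = 24
V(m, f) = 9 (V(m, f) = 9 - 1*0 = 9 + 0 = 9)
r(H, u) = -100 (r(H, u) = 100*(0 - 1) = 100*(-1) = -100)
79*(V(p, 0) + r(-9, -8)) = 79*(9 - 100) = 79*(-91) = -7189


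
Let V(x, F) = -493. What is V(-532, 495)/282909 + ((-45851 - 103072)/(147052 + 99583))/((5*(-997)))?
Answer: -563999752168/347829677156775 ≈ -0.0016215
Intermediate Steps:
V(-532, 495)/282909 + ((-45851 - 103072)/(147052 + 99583))/((5*(-997))) = -493/282909 + ((-45851 - 103072)/(147052 + 99583))/((5*(-997))) = -493*1/282909 - 148923/246635/(-4985) = -493/282909 - 148923*1/246635*(-1/4985) = -493/282909 - 148923/246635*(-1/4985) = -493/282909 + 148923/1229475475 = -563999752168/347829677156775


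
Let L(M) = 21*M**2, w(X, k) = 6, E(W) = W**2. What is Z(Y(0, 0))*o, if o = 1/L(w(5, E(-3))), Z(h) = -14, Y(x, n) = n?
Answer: -1/54 ≈ -0.018519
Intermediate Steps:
o = 1/756 (o = 1/(21*6**2) = 1/(21*36) = 1/756 ≈ 0.0013228)
Z(Y(0, 0))*o = -14*1/756 = -1/54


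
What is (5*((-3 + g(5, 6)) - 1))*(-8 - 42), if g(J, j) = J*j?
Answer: -6500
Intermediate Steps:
(5*((-3 + g(5, 6)) - 1))*(-8 - 42) = (5*((-3 + 5*6) - 1))*(-8 - 42) = (5*((-3 + 30) - 1))*(-50) = (5*(27 - 1))*(-50) = (5*26)*(-50) = 130*(-50) = -6500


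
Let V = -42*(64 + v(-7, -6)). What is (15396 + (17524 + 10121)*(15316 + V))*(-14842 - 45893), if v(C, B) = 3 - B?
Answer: -20568918744810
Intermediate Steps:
V = -3066 (V = -42*(64 + (3 - 1*(-6))) = -42*(64 + (3 + 6)) = -42*(64 + 9) = -42*73 = -3066)
(15396 + (17524 + 10121)*(15316 + V))*(-14842 - 45893) = (15396 + (17524 + 10121)*(15316 - 3066))*(-14842 - 45893) = (15396 + 27645*12250)*(-60735) = (15396 + 338651250)*(-60735) = 338666646*(-60735) = -20568918744810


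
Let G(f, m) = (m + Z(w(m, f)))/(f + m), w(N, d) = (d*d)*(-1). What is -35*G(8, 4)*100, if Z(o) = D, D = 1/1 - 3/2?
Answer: -6125/6 ≈ -1020.8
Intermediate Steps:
w(N, d) = -d² (w(N, d) = d²*(-1) = -d²)
D = -½ (D = 1*1 - 3*½ = 1 - 3/2 = -½ ≈ -0.50000)
Z(o) = -½
G(f, m) = (-½ + m)/(f + m) (G(f, m) = (m - ½)/(f + m) = (-½ + m)/(f + m))
-35*G(8, 4)*100 = -35*(-½ + 4)/(8 + 4)*100 = -35*7/(12*2)*100 = -35*7/24*100 = -245/24*100 = -6125/6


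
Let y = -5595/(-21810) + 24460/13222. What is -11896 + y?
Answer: -114328790701/9612394 ≈ -11894.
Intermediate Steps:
y = 20248323/9612394 (y = -5595*(-1/21810) + 24460*(1/13222) = 373/1454 + 12230/6611 = 20248323/9612394 ≈ 2.1065)
-11896 + y = -11896 + 20248323/9612394 = -114328790701/9612394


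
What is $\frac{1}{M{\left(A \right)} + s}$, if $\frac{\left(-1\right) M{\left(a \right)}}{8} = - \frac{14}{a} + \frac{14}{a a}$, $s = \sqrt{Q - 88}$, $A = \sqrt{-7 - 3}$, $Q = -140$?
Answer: $\frac{5}{2 \left(28 - 28 i \sqrt{10} + 5 i \sqrt{57}\right)} \approx 0.020808 + 0.037748 i$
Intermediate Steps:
$A = i \sqrt{10}$ ($A = \sqrt{-10} = i \sqrt{10} \approx 3.1623 i$)
$s = 2 i \sqrt{57}$ ($s = \sqrt{-140 - 88} = \sqrt{-228} = 2 i \sqrt{57} \approx 15.1 i$)
$M{\left(a \right)} = - \frac{112}{a^{2}} + \frac{112}{a}$ ($M{\left(a \right)} = - 8 \left(- \frac{14}{a} + \frac{14}{a a}\right) = - 8 \left(- \frac{14}{a} + \frac{14}{a^{2}}\right) = - \frac{112}{a^{2}} + \frac{112}{a}$)
$\frac{1}{M{\left(A \right)} + s} = \frac{1}{\frac{112 \left(-1 + i \sqrt{10}\right)}{-10} + 2 i \sqrt{57}} = \frac{1}{112 \left(- \frac{1}{10}\right) \left(-1 + i \sqrt{10}\right) + 2 i \sqrt{57}} = \frac{1}{\left(\frac{56}{5} - \frac{56 i \sqrt{10}}{5}\right) + 2 i \sqrt{57}} = \frac{1}{\frac{56}{5} + 2 i \sqrt{57} - \frac{56 i \sqrt{10}}{5}}$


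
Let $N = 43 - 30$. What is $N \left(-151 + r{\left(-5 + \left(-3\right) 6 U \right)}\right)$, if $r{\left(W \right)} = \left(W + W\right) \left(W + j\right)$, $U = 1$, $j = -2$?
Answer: $12987$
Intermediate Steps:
$N = 13$ ($N = 43 - 30 = 13$)
$r{\left(W \right)} = 2 W \left(-2 + W\right)$ ($r{\left(W \right)} = \left(W + W\right) \left(W - 2\right) = 2 W \left(-2 + W\right)$)
$N \left(-151 + r{\left(-5 + \left(-3\right) 6 U \right)}\right) = 13 \left(-151 + 2 \left(-5 + \left(-3\right) 6 \cdot 1\right) \left(-2 + \left(-5 + \left(-3\right) 6 \cdot 1\right)\right)\right) = 13 \left(-151 + 2 \left(-5 - 18\right) \left(-2 - 23\right)\right) = 13 \left(-151 + 2 \left(-23\right) \left(-2 - 23\right)\right) = 13 \left(-151 + 2 \left(-23\right) \left(-25\right)\right) = 13 \left(-151 + 1150\right) = 13 \cdot 999 = 12987$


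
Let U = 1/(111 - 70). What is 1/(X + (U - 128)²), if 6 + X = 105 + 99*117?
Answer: 1681/47168451 ≈ 3.5638e-5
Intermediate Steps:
U = 1/41 ≈ 0.024390
X = 11682 (X = -6 + (105 + 99*117) = -6 + (105 + 11583) = -6 + 11688 = 11682)
1/(X + (U - 128)²) = 1/(11682 + (1/41 - 128)²) = 1/(11682 + (-5247/41)²) = 1/(11682 + 27531009/1681) = 1/(47168451/1681) = 1681/47168451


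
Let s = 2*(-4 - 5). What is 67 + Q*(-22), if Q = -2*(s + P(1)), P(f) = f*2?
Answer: -637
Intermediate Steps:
P(f) = 2*f
s = -18 (s = 2*(-9) = -18)
Q = 32 (Q = -2*(-18 + 2*1) = -2*(-18 + 2) = -2*(-16) = 32)
67 + Q*(-22) = 67 + 32*(-22) = 67 - 704 = -637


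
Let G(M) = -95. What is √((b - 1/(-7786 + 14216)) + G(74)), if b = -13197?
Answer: I*√549556417230/6430 ≈ 115.29*I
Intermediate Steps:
√((b - 1/(-7786 + 14216)) + G(74)) = √((-13197 - 1/(-7786 + 14216)) - 95) = √((-13197 - 1/6430) - 95) = √(-84856711/6430 - 95) = √(-85467561/6430) = I*√549556417230/6430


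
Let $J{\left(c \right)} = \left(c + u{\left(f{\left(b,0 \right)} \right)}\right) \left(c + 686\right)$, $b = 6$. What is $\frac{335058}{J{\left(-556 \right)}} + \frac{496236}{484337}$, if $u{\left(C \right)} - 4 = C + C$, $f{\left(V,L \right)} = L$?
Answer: $- \frac{21111848531}{5792670520} \approx -3.6446$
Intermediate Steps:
$u{\left(C \right)} = 4 + 2 C$ ($u{\left(C \right)} = 4 + \left(C + C\right) = 4 + 2 C$)
$J{\left(c \right)} = \left(4 + c\right) \left(686 + c\right)$ ($J{\left(c \right)} = \left(c + \left(4 + 2 \cdot 0\right)\right) \left(c + 686\right) = \left(c + \left(4 + 0\right)\right) \left(686 + c\right) = \left(c + 4\right) \left(686 + c\right) = \left(4 + c\right) \left(686 + c\right)$)
$\frac{335058}{J{\left(-556 \right)}} + \frac{496236}{484337} = \frac{335058}{2744 + \left(-556\right)^{2} + 690 \left(-556\right)} + \frac{496236}{484337} = \frac{335058}{2744 + 309136 - 383640} + 496236 \cdot \frac{1}{484337} = \frac{335058}{-71760} + \frac{496236}{484337} = 335058 \left(- \frac{1}{71760}\right) + \frac{496236}{484337} = - \frac{55843}{11960} + \frac{496236}{484337} = - \frac{21111848531}{5792670520}$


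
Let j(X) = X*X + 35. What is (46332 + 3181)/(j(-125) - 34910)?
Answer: -49513/19250 ≈ -2.5721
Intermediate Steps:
j(X) = 35 + X² (j(X) = X² + 35 = 35 + X²)
(46332 + 3181)/(j(-125) - 34910) = (46332 + 3181)/((35 + (-125)²) - 34910) = 49513/((35 + 15625) - 34910) = 49513/(15660 - 34910) = 49513/(-19250) = 49513*(-1/19250) = -49513/19250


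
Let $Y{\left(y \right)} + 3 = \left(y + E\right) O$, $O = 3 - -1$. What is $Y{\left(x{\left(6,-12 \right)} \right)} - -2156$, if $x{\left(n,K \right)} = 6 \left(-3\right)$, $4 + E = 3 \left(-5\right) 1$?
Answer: $2005$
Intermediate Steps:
$O = 4$ ($O = 3 + 1 = 4$)
$E = -19$ ($E = -4 + 3 \left(-5\right) 1 = -4 - 15 = -19$)
$x{\left(n,K \right)} = -18$
$Y{\left(y \right)} = -79 + 4 y$ ($Y{\left(y \right)} = -3 + \left(y - 19\right) 4 = -3 + \left(-19 + y\right) 4 = -3 + \left(-76 + 4 y\right) = -79 + 4 y$)
$Y{\left(x{\left(6,-12 \right)} \right)} - -2156 = \left(-79 + 4 \left(-18\right)\right) - -2156 = \left(-79 - 72\right) + 2156 = -151 + 2156 = 2005$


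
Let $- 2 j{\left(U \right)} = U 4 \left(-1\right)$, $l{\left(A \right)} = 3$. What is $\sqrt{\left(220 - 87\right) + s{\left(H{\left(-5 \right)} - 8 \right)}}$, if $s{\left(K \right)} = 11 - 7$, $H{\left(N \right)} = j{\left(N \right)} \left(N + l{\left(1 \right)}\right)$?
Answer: $\sqrt{137} \approx 11.705$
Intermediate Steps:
$j{\left(U \right)} = 2 U$ ($j{\left(U \right)} = - \frac{U 4 \left(-1\right)}{2} = - \frac{4 U \left(-1\right)}{2} = - \frac{\left(-4\right) U}{2} = 2 U$)
$H{\left(N \right)} = 2 N \left(3 + N\right)$ ($H{\left(N \right)} = 2 N \left(N + 3\right) = 2 N \left(3 + N\right)$)
$s{\left(K \right)} = 4$
$\sqrt{\left(220 - 87\right) + s{\left(H{\left(-5 \right)} - 8 \right)}} = \sqrt{\left(220 - 87\right) + 4} = \sqrt{133 + 4} = \sqrt{137}$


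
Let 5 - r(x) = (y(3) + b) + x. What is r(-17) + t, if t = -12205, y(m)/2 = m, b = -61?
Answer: -12128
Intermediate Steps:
y(m) = 2*m
r(x) = 60 - x (r(x) = 5 - ((2*3 - 61) + x) = 5 - ((6 - 61) + x) = 5 - (-55 + x) = 5 + (55 - x) = 60 - x)
r(-17) + t = (60 - 1*(-17)) - 12205 = (60 + 17) - 12205 = 77 - 12205 = -12128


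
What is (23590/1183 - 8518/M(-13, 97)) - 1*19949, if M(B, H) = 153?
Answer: -516745225/25857 ≈ -19985.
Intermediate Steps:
(23590/1183 - 8518/M(-13, 97)) - 1*19949 = (23590/1183 - 8518/153) - 1*19949 = (23590*(1/1183) - 8518*1/153) - 19949 = (3370/169 - 8518/153) - 19949 = -923932/25857 - 19949 = -516745225/25857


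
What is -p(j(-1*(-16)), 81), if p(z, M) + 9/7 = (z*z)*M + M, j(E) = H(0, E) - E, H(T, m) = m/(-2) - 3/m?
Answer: -85061871/1792 ≈ -47468.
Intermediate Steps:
H(T, m) = -3/m - m/2 (H(T, m) = m*(-1/2) - 3/m = -m/2 - 3/m = -3/m - m/2)
j(E) = -3/E - 3*E/2 (j(E) = (-3/E - E/2) - E = -3/E - 3*E/2)
p(z, M) = -9/7 + M + M*z**2 (p(z, M) = -9/7 + ((z*z)*M + M) = -9/7 + (z**2*M + M) = -9/7 + (M*z**2 + M) = -9/7 + (M + M*z**2) = -9/7 + M + M*z**2)
-p(j(-1*(-16)), 81) = -(-9/7 + 81 + 81*(-3/((-1*(-16))) - (-3)*(-16)/2)**2) = -(-9/7 + 81 + 81*(-3/16 - 3/2*16)**2) = -(-9/7 + 81 + 81*(-3*1/16 - 24)**2) = -(-9/7 + 81 + 81*(-3/16 - 24)**2) = -(-9/7 + 81 + 81*(-387/16)**2) = -(-9/7 + 81 + 81*(149769/256)) = -(-9/7 + 81 + 12131289/256) = -1*85061871/1792 = -85061871/1792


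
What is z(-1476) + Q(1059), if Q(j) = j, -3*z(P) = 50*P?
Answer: 25659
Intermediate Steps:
z(P) = -50*P/3
z(-1476) + Q(1059) = -50/3*(-1476) + 1059 = 24600 + 1059 = 25659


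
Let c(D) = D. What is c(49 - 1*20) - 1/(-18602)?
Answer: 539459/18602 ≈ 29.000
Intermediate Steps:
c(49 - 1*20) - 1/(-18602) = (49 - 1*20) - 1/(-18602) = (49 - 20) - 1*(-1/18602) = 29 + 1/18602 = 539459/18602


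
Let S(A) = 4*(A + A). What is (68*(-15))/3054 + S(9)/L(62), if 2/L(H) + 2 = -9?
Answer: -201734/509 ≈ -396.33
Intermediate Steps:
S(A) = 8*A (S(A) = 4*(2*A) = 8*A)
L(H) = -2/11 (L(H) = 2/(-2 - 9) = 2/(-11) = 2*(-1/11) = -2/11)
(68*(-15))/3054 + S(9)/L(62) = (68*(-15))/3054 + (8*9)/(-2/11) = -1020*1/3054 + 72*(-11/2) = -170/509 - 396 = -201734/509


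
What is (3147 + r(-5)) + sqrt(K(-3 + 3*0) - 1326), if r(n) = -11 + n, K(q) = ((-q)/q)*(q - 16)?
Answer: 3131 + I*sqrt(1307) ≈ 3131.0 + 36.152*I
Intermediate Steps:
K(q) = 16 - q (K(q) = -(-16 + q) = 16 - q)
(3147 + r(-5)) + sqrt(K(-3 + 3*0) - 1326) = (3147 + (-11 - 5)) + sqrt((16 - (-3 + 3*0)) - 1326) = (3147 - 16) + sqrt((16 - (-3 + 0)) - 1326) = 3131 + sqrt((16 - 1*(-3)) - 1326) = 3131 + sqrt((16 + 3) - 1326) = 3131 + sqrt(19 - 1326) = 3131 + sqrt(-1307) = 3131 + I*sqrt(1307)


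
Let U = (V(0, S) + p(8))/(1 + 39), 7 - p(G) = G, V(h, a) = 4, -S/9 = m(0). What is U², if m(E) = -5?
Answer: 9/1600 ≈ 0.0056250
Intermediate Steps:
S = 45 (S = -9*(-5) = 45)
p(G) = 7 - G
U = 3/40 (U = (4 + (7 - 1*8))/(1 + 39) = (4 + (7 - 8))/40 = (4 - 1)*(1/40) = 3*(1/40) = 3/40 ≈ 0.075000)
U² = (3/40)² = 9/1600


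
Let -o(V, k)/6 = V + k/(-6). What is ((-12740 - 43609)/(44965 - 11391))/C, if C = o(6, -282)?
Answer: 18783/3558844 ≈ 0.0052778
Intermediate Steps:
o(V, k) = k - 6*V (o(V, k) = -6*(V + k/(-6)) = -6*(V - k/6) = k - 6*V)
C = -318 (C = -282 - 6*6 = -282 - 36 = -318)
((-12740 - 43609)/(44965 - 11391))/C = ((-12740 - 43609)/(44965 - 11391))/(-318) = -56349/33574*(-1/318) = 18783/3558844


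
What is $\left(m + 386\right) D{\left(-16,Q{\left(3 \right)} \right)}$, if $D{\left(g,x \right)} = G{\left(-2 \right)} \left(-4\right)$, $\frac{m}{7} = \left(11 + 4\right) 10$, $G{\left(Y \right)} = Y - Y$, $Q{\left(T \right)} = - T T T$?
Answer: $0$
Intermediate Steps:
$Q{\left(T \right)} = - T^{3}$ ($Q{\left(T \right)} = - T^{2} T = - T^{3}$)
$G{\left(Y \right)} = 0$
$m = 1050$ ($m = 7 \left(11 + 4\right) 10 = 7 \cdot 15 \cdot 10 = 7 \cdot 150 = 1050$)
$D{\left(g,x \right)} = 0$ ($D{\left(g,x \right)} = 0 \left(-4\right) = 0$)
$\left(m + 386\right) D{\left(-16,Q{\left(3 \right)} \right)} = \left(1050 + 386\right) 0 = 1436 \cdot 0 = 0$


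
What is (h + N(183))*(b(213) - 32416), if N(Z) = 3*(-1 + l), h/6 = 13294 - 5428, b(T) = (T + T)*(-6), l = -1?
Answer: -1650328680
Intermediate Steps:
b(T) = -12*T (b(T) = (2*T)*(-6) = -12*T)
h = 47196 (h = 6*(13294 - 5428) = 6*7866 = 47196)
N(Z) = -6 (N(Z) = 3*(-1 - 1) = 3*(-2) = -6)
(h + N(183))*(b(213) - 32416) = (47196 - 6)*(-12*213 - 32416) = 47190*(-2556 - 32416) = 47190*(-34972) = -1650328680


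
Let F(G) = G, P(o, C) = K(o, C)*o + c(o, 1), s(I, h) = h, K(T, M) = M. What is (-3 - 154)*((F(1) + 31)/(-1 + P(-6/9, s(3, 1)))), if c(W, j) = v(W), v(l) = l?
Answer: 15072/7 ≈ 2153.1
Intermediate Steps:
c(W, j) = W
P(o, C) = o + C*o (P(o, C) = C*o + o = o + C*o)
(-3 - 154)*((F(1) + 31)/(-1 + P(-6/9, s(3, 1)))) = (-3 - 154)*((1 + 31)/(-1 + (-6/9)*(1 + 1))) = -5024/(-1 - 6*⅑*2) = -5024/(-1 - ⅔*2) = -5024/(-1 - 4/3) = -5024/(-7/3) = -5024*(-3)/7 = -157*(-96/7) = 15072/7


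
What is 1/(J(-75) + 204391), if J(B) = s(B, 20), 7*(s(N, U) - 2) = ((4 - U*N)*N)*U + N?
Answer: -7/825324 ≈ -8.4815e-6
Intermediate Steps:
s(N, U) = 2 + N/7 + N*U*(4 - N*U)/7 (s(N, U) = 2 + (((4 - U*N)*N)*U + N)/7 = 2 + (((4 - N*U)*N)*U + N)/7 = 2 + ((N*(4 - N*U))*U + N)/7 = 2 + (N*U*(4 - N*U) + N)/7 = 2 + (N + N*U*(4 - N*U))/7 = 2 + (N/7 + N*U*(4 - N*U)/7) = 2 + N/7 + N*U*(4 - N*U)/7)
J(B) = 2 - 400*B²/7 + 81*B/7 (J(B) = 2 + B/7 - ⅐*B²*20² + (4/7)*B*20 = 2 + B/7 - ⅐*B²*400 + 80*B/7 = 2 + B/7 - 400*B²/7 + 80*B/7 = 2 - 400*B²/7 + 81*B/7)
1/(J(-75) + 204391) = 1/((2 - 400/7*(-75)² + (81/7)*(-75)) + 204391) = 1/((2 - 400/7*5625 - 6075/7) + 204391) = 1/((2 - 2250000/7 - 6075/7) + 204391) = 1/(-2256061/7 + 204391) = 1/(-825324/7) = -7/825324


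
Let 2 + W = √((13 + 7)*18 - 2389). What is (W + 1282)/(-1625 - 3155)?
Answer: -64/239 - I*√2029/4780 ≈ -0.26778 - 0.0094235*I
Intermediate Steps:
W = -2 + I*√2029 (W = -2 + √((13 + 7)*18 - 2389) = -2 + √(20*18 - 2389) = -2 + √(360 - 2389) = -2 + √(-2029) = -2 + I*√2029 ≈ -2.0 + 45.044*I)
(W + 1282)/(-1625 - 3155) = ((-2 + I*√2029) + 1282)/(-1625 - 3155) = (1280 + I*√2029)/(-4780) = (1280 + I*√2029)*(-1/4780) = -64/239 - I*√2029/4780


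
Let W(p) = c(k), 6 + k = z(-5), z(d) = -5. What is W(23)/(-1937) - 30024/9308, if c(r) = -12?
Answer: -1116246/346723 ≈ -3.2194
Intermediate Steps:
k = -11 (k = -6 - 5 = -11)
W(p) = -12
W(23)/(-1937) - 30024/9308 = -12/(-1937) - 30024/9308 = -12*(-1/1937) - 30024*1/9308 = 12/1937 - 7506/2327 = -1116246/346723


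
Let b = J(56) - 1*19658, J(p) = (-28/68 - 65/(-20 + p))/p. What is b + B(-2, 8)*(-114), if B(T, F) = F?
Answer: -704976397/34272 ≈ -20570.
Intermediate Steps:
J(p) = (-7/17 - 65/(-20 + p))/p (J(p) = (-28*1/68 - 65/(-20 + p))/p = (-7/17 - 65/(-20 + p))/p)
b = -673720333/34272 (b = (1/17)*(-965 - 7*56)/(56*(-20 + 56)) - 1*19658 = (1/17)*(1/56)*(-965 - 392)/36 - 19658 = (1/17)*(1/56)*(1/36)*(-1357) - 19658 = -1357/34272 - 19658 = -673720333/34272 ≈ -19658.)
b + B(-2, 8)*(-114) = -673720333/34272 + 8*(-114) = -673720333/34272 - 912 = -704976397/34272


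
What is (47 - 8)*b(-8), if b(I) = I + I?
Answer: -624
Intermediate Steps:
b(I) = 2*I
(47 - 8)*b(-8) = (47 - 8)*(2*(-8)) = 39*(-16) = -624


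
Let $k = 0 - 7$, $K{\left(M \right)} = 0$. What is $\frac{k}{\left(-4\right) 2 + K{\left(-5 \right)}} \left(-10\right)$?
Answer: $- \frac{35}{4} \approx -8.75$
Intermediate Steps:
$k = -7$ ($k = 0 - 7 = -7$)
$\frac{k}{\left(-4\right) 2 + K{\left(-5 \right)}} \left(-10\right) = - \frac{7}{\left(-4\right) 2 + 0} \left(-10\right) = - \frac{7}{-8 + 0} \left(-10\right) = - \frac{7}{-8} \left(-10\right) = \left(-7\right) \left(- \frac{1}{8}\right) \left(-10\right) = \frac{7}{8} \left(-10\right) = - \frac{35}{4}$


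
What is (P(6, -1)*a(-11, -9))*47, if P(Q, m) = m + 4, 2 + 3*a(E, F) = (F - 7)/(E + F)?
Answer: -282/5 ≈ -56.400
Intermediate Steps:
a(E, F) = -⅔ + (-7 + F)/(3*(E + F)) (a(E, F) = -⅔ + ((F - 7)/(E + F))/3 = -⅔ + ((-7 + F)/(E + F))/3 = -⅔ + (-7 + F)/(3*(E + F)))
P(Q, m) = 4 + m
(P(6, -1)*a(-11, -9))*47 = ((4 - 1)*((-7 - 1*(-9) - 2*(-11))/(3*(-11 - 9))))*47 = (3*((⅓)*(-7 + 9 + 22)/(-20)))*47 = (3*((⅓)*(-1/20)*24))*47 = (3*(-⅖))*47 = -6/5*47 = -282/5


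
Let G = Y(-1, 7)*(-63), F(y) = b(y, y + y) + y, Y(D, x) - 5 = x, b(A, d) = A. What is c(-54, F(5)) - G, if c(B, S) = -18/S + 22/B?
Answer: 101762/135 ≈ 753.79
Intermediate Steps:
Y(D, x) = 5 + x
F(y) = 2*y (F(y) = y + y = 2*y)
G = -756 (G = (5 + 7)*(-63) = 12*(-63) = -756)
c(-54, F(5)) - G = (-18/(2*5) + 22/(-54)) - 1*(-756) = (-18/10 + 22*(-1/54)) + 756 = (-18*⅒ - 11/27) + 756 = (-9/5 - 11/27) + 756 = -298/135 + 756 = 101762/135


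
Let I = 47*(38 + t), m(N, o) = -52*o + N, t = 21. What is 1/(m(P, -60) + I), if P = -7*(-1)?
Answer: 1/5900 ≈ 0.00016949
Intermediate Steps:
P = 7
m(N, o) = N - 52*o
I = 2773 (I = 47*(38 + 21) = 47*59 = 2773)
1/(m(P, -60) + I) = 1/((7 - 52*(-60)) + 2773) = 1/((7 + 3120) + 2773) = 1/(3127 + 2773) = 1/5900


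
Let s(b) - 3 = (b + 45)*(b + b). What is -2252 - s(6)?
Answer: -2867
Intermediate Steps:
s(b) = 3 + 2*b*(45 + b) (s(b) = 3 + (b + 45)*(b + b) = 3 + (45 + b)*(2*b) = 3 + 2*b*(45 + b))
-2252 - s(6) = -2252 - (3 + 2*6² + 90*6) = -2252 - (3 + 2*36 + 540) = -2252 - (3 + 72 + 540) = -2252 - 1*615 = -2252 - 615 = -2867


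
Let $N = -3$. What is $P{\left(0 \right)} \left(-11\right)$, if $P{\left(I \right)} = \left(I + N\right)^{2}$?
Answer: $-99$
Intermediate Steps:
$P{\left(I \right)} = \left(-3 + I\right)^{2}$ ($P{\left(I \right)} = \left(I - 3\right)^{2} = \left(-3 + I\right)^{2}$)
$P{\left(0 \right)} \left(-11\right) = \left(-3 + 0\right)^{2} \left(-11\right) = \left(-3\right)^{2} \left(-11\right) = 9 \left(-11\right) = -99$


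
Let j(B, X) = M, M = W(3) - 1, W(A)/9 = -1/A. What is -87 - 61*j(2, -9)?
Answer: 157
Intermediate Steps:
W(A) = -9/A (W(A) = 9*(-1/A) = -9/A)
M = -4 (M = -9/3 - 1 = -9*⅓ - 1 = -3 - 1 = -4)
j(B, X) = -4
-87 - 61*j(2, -9) = -87 - 61*(-4) = -87 + 244 = 157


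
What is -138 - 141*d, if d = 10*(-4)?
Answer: 5502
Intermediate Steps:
d = -40
-138 - 141*d = -138 - 141*(-40) = -138 + 5640 = 5502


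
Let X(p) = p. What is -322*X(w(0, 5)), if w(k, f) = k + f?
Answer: -1610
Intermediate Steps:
w(k, f) = f + k
-322*X(w(0, 5)) = -322*(5 + 0) = -322*5 = -1610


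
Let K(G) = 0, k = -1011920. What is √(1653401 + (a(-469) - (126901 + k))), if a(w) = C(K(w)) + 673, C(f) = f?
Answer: √2539093 ≈ 1593.5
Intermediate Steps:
a(w) = 673 (a(w) = 0 + 673 = 673)
√(1653401 + (a(-469) - (126901 + k))) = √(1653401 + (673 - (126901 - 1011920))) = √(1653401 + (673 - 1*(-885019))) = √(1653401 + (673 + 885019)) = √(1653401 + 885692) = √2539093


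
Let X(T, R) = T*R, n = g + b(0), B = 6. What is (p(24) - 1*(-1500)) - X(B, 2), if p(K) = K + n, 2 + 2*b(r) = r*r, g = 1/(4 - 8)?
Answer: 6043/4 ≈ 1510.8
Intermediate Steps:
g = -¼ (g = 1/(-4) = -¼ ≈ -0.25000)
b(r) = -1 + r²/2 (b(r) = -1 + (r*r)/2 = -1 + r²/2)
n = -5/4 (n = -¼ + (-1 + (½)*0²) = -¼ + (-1 + (½)*0) = -¼ + (-1 + 0) = -¼ - 1 = -5/4 ≈ -1.2500)
p(K) = -5/4 + K (p(K) = K - 5/4 = -5/4 + K)
X(T, R) = R*T
(p(24) - 1*(-1500)) - X(B, 2) = ((-5/4 + 24) - 1*(-1500)) - 2*6 = (91/4 + 1500) - 1*12 = 6091/4 - 12 = 6043/4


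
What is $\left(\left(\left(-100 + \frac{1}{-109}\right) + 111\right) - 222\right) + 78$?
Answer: $- \frac{14498}{109} \approx -133.01$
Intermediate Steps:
$\left(\left(\left(-100 + \frac{1}{-109}\right) + 111\right) - 222\right) + 78 = \left(\left(\left(-100 - \frac{1}{109}\right) + 111\right) - 222\right) + 78 = \left(\left(- \frac{10901}{109} + 111\right) - 222\right) + 78 = \left(\frac{1198}{109} - 222\right) + 78 = - \frac{23000}{109} + 78 = - \frac{14498}{109}$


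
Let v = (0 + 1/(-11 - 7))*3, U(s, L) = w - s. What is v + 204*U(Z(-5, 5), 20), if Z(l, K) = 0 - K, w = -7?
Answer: -2449/6 ≈ -408.17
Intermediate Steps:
Z(l, K) = -K
U(s, L) = -7 - s
v = -⅙ (v = (0 + 1/(-18))*3 = (0 - 1/18)*3 = -1/18*3 = -⅙ ≈ -0.16667)
v + 204*U(Z(-5, 5), 20) = -⅙ + 204*(-7 - (-1)*5) = -⅙ + 204*(-7 - 1*(-5)) = -⅙ + 204*(-7 + 5) = -⅙ + 204*(-2) = -⅙ - 408 = -2449/6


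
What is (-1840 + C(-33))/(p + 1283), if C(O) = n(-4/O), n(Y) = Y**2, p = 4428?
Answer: -2003744/6219279 ≈ -0.32218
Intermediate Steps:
C(O) = 16/O**2 (C(O) = (-4/O)**2 = 16/O**2)
(-1840 + C(-33))/(p + 1283) = (-1840 + 16/(-33)**2)/(4428 + 1283) = (-1840 + 16*(1/1089))/5711 = (-1840 + 16/1089)*(1/5711) = -2003744/1089*1/5711 = -2003744/6219279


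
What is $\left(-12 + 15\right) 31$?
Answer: $93$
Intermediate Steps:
$\left(-12 + 15\right) 31 = 3 \cdot 31 = 93$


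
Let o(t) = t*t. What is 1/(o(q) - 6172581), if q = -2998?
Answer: 1/2815423 ≈ 3.5519e-7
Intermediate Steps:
o(t) = t**2
1/(o(q) - 6172581) = 1/((-2998)**2 - 6172581) = 1/(8988004 - 6172581) = 1/2815423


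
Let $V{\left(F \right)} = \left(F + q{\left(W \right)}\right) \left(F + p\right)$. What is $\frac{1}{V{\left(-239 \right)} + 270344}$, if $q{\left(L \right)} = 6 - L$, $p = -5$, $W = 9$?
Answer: $\frac{1}{329392} \approx 3.0359 \cdot 10^{-6}$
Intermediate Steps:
$V{\left(F \right)} = \left(-5 + F\right) \left(-3 + F\right)$ ($V{\left(F \right)} = \left(F + \left(6 - 9\right)\right) \left(F - 5\right) = \left(F + \left(6 - 9\right)\right) \left(-5 + F\right) = \left(F - 3\right) \left(-5 + F\right) = \left(-3 + F\right) \left(-5 + F\right) = \left(-5 + F\right) \left(-3 + F\right)$)
$\frac{1}{V{\left(-239 \right)} + 270344} = \frac{1}{\left(15 + \left(-239\right)^{2} - -1912\right) + 270344} = \frac{1}{\left(15 + 57121 + 1912\right) + 270344} = \frac{1}{59048 + 270344} = \frac{1}{329392}$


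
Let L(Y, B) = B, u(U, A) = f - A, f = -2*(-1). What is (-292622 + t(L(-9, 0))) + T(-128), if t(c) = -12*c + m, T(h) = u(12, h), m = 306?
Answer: -292186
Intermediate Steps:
f = 2
u(U, A) = 2 - A
T(h) = 2 - h
t(c) = 306 - 12*c (t(c) = -12*c + 306 = 306 - 12*c)
(-292622 + t(L(-9, 0))) + T(-128) = (-292622 + (306 - 12*0)) + (2 - 1*(-128)) = (-292622 + (306 + 0)) + (2 + 128) = (-292622 + 306) + 130 = -292316 + 130 = -292186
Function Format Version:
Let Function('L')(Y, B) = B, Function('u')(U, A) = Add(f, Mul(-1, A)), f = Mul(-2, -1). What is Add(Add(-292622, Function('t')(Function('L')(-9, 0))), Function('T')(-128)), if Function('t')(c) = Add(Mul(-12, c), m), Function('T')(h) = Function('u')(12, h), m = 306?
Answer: -292186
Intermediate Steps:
f = 2
Function('u')(U, A) = Add(2, Mul(-1, A))
Function('T')(h) = Add(2, Mul(-1, h))
Function('t')(c) = Add(306, Mul(-12, c)) (Function('t')(c) = Add(Mul(-12, c), 306) = Add(306, Mul(-12, c)))
Add(Add(-292622, Function('t')(Function('L')(-9, 0))), Function('T')(-128)) = Add(Add(-292622, Add(306, Mul(-12, 0))), Add(2, Mul(-1, -128))) = Add(Add(-292622, Add(306, 0)), Add(2, 128)) = Add(Add(-292622, 306), 130) = Add(-292316, 130) = -292186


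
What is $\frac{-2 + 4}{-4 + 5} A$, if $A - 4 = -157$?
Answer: $-306$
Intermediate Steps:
$A = -153$ ($A = 4 - 157 = -153$)
$\frac{-2 + 4}{-4 + 5} A = \frac{-2 + 4}{-4 + 5} \left(-153\right) = \frac{2}{1} \left(-153\right) = 2 \cdot 1 \left(-153\right) = 2 \left(-153\right) = -306$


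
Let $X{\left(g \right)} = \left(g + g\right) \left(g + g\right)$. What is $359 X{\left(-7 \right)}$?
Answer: $70364$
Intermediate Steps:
$X{\left(g \right)} = 4 g^{2}$ ($X{\left(g \right)} = 2 g 2 g = 4 g^{2}$)
$359 X{\left(-7 \right)} = 359 \cdot 4 \left(-7\right)^{2} = 359 \cdot 4 \cdot 49 = 359 \cdot 196 = 70364$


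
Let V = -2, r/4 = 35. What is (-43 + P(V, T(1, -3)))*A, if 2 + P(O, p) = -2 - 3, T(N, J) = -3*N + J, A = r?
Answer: -7000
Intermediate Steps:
r = 140 (r = 4*35 = 140)
A = 140
T(N, J) = J - 3*N
P(O, p) = -7 (P(O, p) = -2 + (-2 - 3) = -2 - 5 = -7)
(-43 + P(V, T(1, -3)))*A = (-43 - 7)*140 = -50*140 = -7000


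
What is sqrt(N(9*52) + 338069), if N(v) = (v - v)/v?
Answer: sqrt(338069) ≈ 581.44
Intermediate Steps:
N(v) = 0 (N(v) = 0/v = 0)
sqrt(N(9*52) + 338069) = sqrt(0 + 338069) = sqrt(338069)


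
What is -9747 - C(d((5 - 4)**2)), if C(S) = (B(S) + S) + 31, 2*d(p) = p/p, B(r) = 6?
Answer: -19569/2 ≈ -9784.5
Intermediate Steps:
d(p) = 1/2 (d(p) = (p/p)/2 = (1/2)*1 = 1/2)
C(S) = 37 + S (C(S) = (6 + S) + 31 = 37 + S)
-9747 - C(d((5 - 4)**2)) = -9747 - (37 + 1/2) = -9747 - 1*75/2 = -9747 - 75/2 = -19569/2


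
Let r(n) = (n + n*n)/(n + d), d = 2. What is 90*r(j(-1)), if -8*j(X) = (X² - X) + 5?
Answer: -35/4 ≈ -8.7500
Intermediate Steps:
j(X) = -5/8 - X²/8 + X/8 (j(X) = -((X² - X) + 5)/8 = -(5 + X² - X)/8 = -5/8 - X²/8 + X/8)
r(n) = (n + n²)/(2 + n) (r(n) = (n + n*n)/(n + 2) = (n + n²)/(2 + n))
90*r(j(-1)) = 90*((-5/8 - ⅛*(-1)² + (⅛)*(-1))*(1 + (-5/8 - ⅛*(-1)² + (⅛)*(-1)))/(2 + (-5/8 - ⅛*(-1)² + (⅛)*(-1)))) = 90*((-5/8 - ⅛*1 - ⅛)*(1 + (-5/8 - ⅛*1 - ⅛))/(2 + (-5/8 - ⅛*1 - ⅛))) = 90*((-5/8 - ⅛ - ⅛)*(1 + (-5/8 - ⅛ - ⅛))/(2 + (-5/8 - ⅛ - ⅛))) = 90*(-7*(1 - 7/8)/(8*(2 - 7/8))) = 90*(-7/8*⅛/9/8) = 90*(-7/8*8/9*⅛) = 90*(-7/72) = -35/4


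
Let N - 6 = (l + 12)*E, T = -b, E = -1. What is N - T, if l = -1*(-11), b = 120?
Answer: 103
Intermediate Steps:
l = 11
T = -120 (T = -1*120 = -120)
N = -17 (N = 6 + (11 + 12)*(-1) = 6 + 23*(-1) = 6 - 23 = -17)
N - T = -17 - 1*(-120) = -17 + 120 = 103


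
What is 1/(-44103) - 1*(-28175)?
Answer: 1242602024/44103 ≈ 28175.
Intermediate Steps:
1/(-44103) - 1*(-28175) = -1/44103 + 28175 = 1242602024/44103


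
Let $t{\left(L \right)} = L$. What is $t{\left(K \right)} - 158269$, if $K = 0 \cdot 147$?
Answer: $-158269$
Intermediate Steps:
$K = 0$
$t{\left(K \right)} - 158269 = 0 - 158269 = -158269$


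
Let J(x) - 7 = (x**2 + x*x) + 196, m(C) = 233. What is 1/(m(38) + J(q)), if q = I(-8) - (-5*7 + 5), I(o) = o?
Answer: 1/1404 ≈ 0.00071225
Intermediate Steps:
q = 22 (q = -8 - (-5*7 + 5) = -8 - (-35 + 5) = -8 - 1*(-30) = -8 + 30 = 22)
J(x) = 203 + 2*x**2 (J(x) = 7 + ((x**2 + x*x) + 196) = 7 + ((x**2 + x**2) + 196) = 7 + (2*x**2 + 196) = 7 + (196 + 2*x**2) = 203 + 2*x**2)
1/(m(38) + J(q)) = 1/(233 + (203 + 2*22**2)) = 1/(233 + (203 + 2*484)) = 1/(233 + (203 + 968)) = 1/(233 + 1171) = 1/1404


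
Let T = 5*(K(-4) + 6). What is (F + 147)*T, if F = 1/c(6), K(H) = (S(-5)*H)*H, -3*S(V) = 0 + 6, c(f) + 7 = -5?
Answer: -114595/6 ≈ -19099.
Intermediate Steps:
c(f) = -12 (c(f) = -7 - 5 = -12)
S(V) = -2 (S(V) = -(0 + 6)/3 = -⅓*6 = -2)
K(H) = -2*H² (K(H) = (-2*H)*H = -2*H²)
F = -1/12 (F = 1/(-12) = -1/12 ≈ -0.083333)
T = -130 (T = 5*(-2*(-4)² + 6) = 5*(-2*16 + 6) = 5*(-32 + 6) = 5*(-26) = -130)
(F + 147)*T = (-1/12 + 147)*(-130) = (1763/12)*(-130) = -114595/6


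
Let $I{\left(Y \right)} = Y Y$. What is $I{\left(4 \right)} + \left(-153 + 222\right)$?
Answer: $85$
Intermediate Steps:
$I{\left(Y \right)} = Y^{2}$
$I{\left(4 \right)} + \left(-153 + 222\right) = 4^{2} + \left(-153 + 222\right) = 16 + 69 = 85$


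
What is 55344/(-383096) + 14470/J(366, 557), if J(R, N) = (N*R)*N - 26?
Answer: -392426820127/2718810954398 ≈ -0.14434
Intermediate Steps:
J(R, N) = -26 + R*N² (J(R, N) = R*N² - 26 = -26 + R*N²)
55344/(-383096) + 14470/J(366, 557) = 55344/(-383096) + 14470/(-26 + 366*557²) = 55344*(-1/383096) + 14470/(-26 + 366*310249) = -6918/47887 + 14470/(-26 + 113551134) = -6918/47887 + 14470/113551108 = -6918/47887 + 14470*(1/113551108) = -6918/47887 + 7235/56775554 = -392426820127/2718810954398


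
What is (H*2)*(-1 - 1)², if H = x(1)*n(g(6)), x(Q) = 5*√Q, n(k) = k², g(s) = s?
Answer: 1440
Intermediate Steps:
H = 180 (H = (5*√1)*6² = (5*1)*36 = 5*36 = 180)
(H*2)*(-1 - 1)² = (180*2)*(-1 - 1)² = 360*(-2)² = 360*4 = 1440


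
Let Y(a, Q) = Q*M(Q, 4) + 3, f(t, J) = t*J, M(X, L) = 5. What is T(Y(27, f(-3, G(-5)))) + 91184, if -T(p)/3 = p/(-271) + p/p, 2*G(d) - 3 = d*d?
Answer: 24709430/271 ≈ 91179.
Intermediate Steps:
G(d) = 3/2 + d²/2 (G(d) = 3/2 + (d*d)/2 = 3/2 + d²/2)
f(t, J) = J*t
Y(a, Q) = 3 + 5*Q (Y(a, Q) = Q*5 + 3 = 5*Q + 3 = 3 + 5*Q)
T(p) = -3 + 3*p/271 (T(p) = -3*(p/(-271) + p/p) = -3*(p*(-1/271) + 1) = -3*(-p/271 + 1) = -3*(1 - p/271) = -3 + 3*p/271)
T(Y(27, f(-3, G(-5)))) + 91184 = (-3 + 3*(3 + 5*((3/2 + (½)*(-5)²)*(-3)))/271) + 91184 = (-3 + 3*(3 + 5*((3/2 + (½)*25)*(-3)))/271) + 91184 = (-3 + 3*(3 + 5*((3/2 + 25/2)*(-3)))/271) + 91184 = (-3 + 3*(3 + 5*(14*(-3)))/271) + 91184 = (-3 + 3*(3 + 5*(-42))/271) + 91184 = (-3 + 3*(3 - 210)/271) + 91184 = (-3 + (3/271)*(-207)) + 91184 = (-3 - 621/271) + 91184 = -1434/271 + 91184 = 24709430/271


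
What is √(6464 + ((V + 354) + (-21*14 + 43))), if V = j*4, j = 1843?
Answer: √13939 ≈ 118.06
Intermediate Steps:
V = 7372 (V = 1843*4 = 7372)
√(6464 + ((V + 354) + (-21*14 + 43))) = √(6464 + ((7372 + 354) + (-21*14 + 43))) = √(6464 + (7726 + (-294 + 43))) = √(6464 + (7726 - 251)) = √(6464 + 7475) = √13939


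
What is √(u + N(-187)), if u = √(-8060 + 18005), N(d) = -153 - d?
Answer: √(34 + 3*√1105) ≈ 11.564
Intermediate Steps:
u = 3*√1105 (u = √9945 = 3*√1105 ≈ 99.725)
√(u + N(-187)) = √(3*√1105 + (-153 - 1*(-187))) = √(3*√1105 + (-153 + 187)) = √(3*√1105 + 34) = √(34 + 3*√1105)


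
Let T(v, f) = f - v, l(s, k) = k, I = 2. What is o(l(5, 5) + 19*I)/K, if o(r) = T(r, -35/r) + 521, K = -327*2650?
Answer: -20519/37261650 ≈ -0.00055067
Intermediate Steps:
K = -866550
o(r) = 521 - r - 35/r (o(r) = (-35/r - r) + 521 = (-r - 35/r) + 521 = 521 - r - 35/r)
o(l(5, 5) + 19*I)/K = (521 - (5 + 19*2) - 35/(5 + 19*2))/(-866550) = (521 - (5 + 38) - 35/(5 + 38))*(-1/866550) = (521 - 1*43 - 35/43)*(-1/866550) = (521 - 43 - 35*1/43)*(-1/866550) = (521 - 43 - 35/43)*(-1/866550) = (20519/43)*(-1/866550) = -20519/37261650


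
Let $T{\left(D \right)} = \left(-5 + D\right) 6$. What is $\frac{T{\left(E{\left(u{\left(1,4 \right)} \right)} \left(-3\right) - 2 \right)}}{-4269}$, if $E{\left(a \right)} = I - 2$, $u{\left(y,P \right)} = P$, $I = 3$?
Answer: $\frac{20}{1423} \approx 0.014055$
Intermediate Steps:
$E{\left(a \right)} = 1$ ($E{\left(a \right)} = 3 - 2 = 1$)
$T{\left(D \right)} = -30 + 6 D$
$\frac{T{\left(E{\left(u{\left(1,4 \right)} \right)} \left(-3\right) - 2 \right)}}{-4269} = \frac{-30 + 6 \left(1 \left(-3\right) - 2\right)}{-4269} = \left(-30 + 6 \left(-3 - 2\right)\right) \left(- \frac{1}{4269}\right) = \left(-30 + 6 \left(-5\right)\right) \left(- \frac{1}{4269}\right) = \left(-30 - 30\right) \left(- \frac{1}{4269}\right) = \left(-60\right) \left(- \frac{1}{4269}\right) = \frac{20}{1423}$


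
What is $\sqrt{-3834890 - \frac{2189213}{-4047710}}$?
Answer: $\frac{i \sqrt{62830661099637296770}}{4047710} \approx 1958.3 i$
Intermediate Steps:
$\sqrt{-3834890 - \frac{2189213}{-4047710}} = \sqrt{-3834890 - - \frac{2189213}{4047710}} = \sqrt{-3834890 + \frac{2189213}{4047710}} = \sqrt{- \frac{15522520412687}{4047710}} = \frac{i \sqrt{62830661099637296770}}{4047710}$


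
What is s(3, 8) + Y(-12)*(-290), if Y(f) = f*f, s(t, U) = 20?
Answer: -41740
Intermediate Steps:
Y(f) = f**2
s(3, 8) + Y(-12)*(-290) = 20 + (-12)**2*(-290) = 20 + 144*(-290) = 20 - 41760 = -41740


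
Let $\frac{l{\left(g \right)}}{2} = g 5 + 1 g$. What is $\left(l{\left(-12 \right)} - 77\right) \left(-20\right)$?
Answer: $4420$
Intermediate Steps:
$l{\left(g \right)} = 12 g$ ($l{\left(g \right)} = 2 \left(g 5 + 1 g\right) = 2 \left(5 g + g\right) = 2 \cdot 6 g = 12 g$)
$\left(l{\left(-12 \right)} - 77\right) \left(-20\right) = \left(12 \left(-12\right) - 77\right) \left(-20\right) = \left(-144 - 77\right) \left(-20\right) = \left(-221\right) \left(-20\right) = 4420$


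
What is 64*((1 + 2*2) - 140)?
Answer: -8640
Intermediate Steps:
64*((1 + 2*2) - 140) = 64*((1 + 4) - 140) = 64*(5 - 140) = 64*(-135) = -8640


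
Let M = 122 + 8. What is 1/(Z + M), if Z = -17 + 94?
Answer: 1/207 ≈ 0.0048309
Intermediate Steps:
Z = 77
M = 130
1/(Z + M) = 1/(77 + 130) = 1/207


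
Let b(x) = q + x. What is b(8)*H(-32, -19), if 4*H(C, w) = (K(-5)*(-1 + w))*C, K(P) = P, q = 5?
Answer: -10400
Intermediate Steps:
b(x) = 5 + x
H(C, w) = C*(5 - 5*w)/4 (H(C, w) = ((-5*(-1 + w))*C)/4 = ((5 - 5*w)*C)/4 = (C*(5 - 5*w))/4 = C*(5 - 5*w)/4)
b(8)*H(-32, -19) = (5 + 8)*((5/4)*(-32)*(1 - 1*(-19))) = 13*((5/4)*(-32)*(1 + 19)) = 13*((5/4)*(-32)*20) = 13*(-800) = -10400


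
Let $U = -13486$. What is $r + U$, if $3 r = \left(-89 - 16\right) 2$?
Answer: $-13556$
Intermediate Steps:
$r = -70$ ($r = \frac{\left(-89 - 16\right) 2}{3} = \frac{\left(-105\right) 2}{3} = \frac{1}{3} \left(-210\right) = -70$)
$r + U = -70 - 13486 = -13556$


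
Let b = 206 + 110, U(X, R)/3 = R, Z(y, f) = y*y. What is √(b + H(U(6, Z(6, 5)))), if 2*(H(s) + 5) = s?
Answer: √365 ≈ 19.105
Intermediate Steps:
Z(y, f) = y²
U(X, R) = 3*R
b = 316
H(s) = -5 + s/2
√(b + H(U(6, Z(6, 5)))) = √(316 + (-5 + (3*6²)/2)) = √(316 + (-5 + (3*36)/2)) = √(316 + (-5 + (½)*108)) = √(316 + (-5 + 54)) = √(316 + 49) = √365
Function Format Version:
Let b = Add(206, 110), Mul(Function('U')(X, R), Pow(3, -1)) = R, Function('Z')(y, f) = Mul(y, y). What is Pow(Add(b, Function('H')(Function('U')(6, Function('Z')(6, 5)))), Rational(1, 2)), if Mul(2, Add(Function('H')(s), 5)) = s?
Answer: Pow(365, Rational(1, 2)) ≈ 19.105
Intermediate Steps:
Function('Z')(y, f) = Pow(y, 2)
Function('U')(X, R) = Mul(3, R)
b = 316
Function('H')(s) = Add(-5, Mul(Rational(1, 2), s))
Pow(Add(b, Function('H')(Function('U')(6, Function('Z')(6, 5)))), Rational(1, 2)) = Pow(Add(316, Add(-5, Mul(Rational(1, 2), Mul(3, Pow(6, 2))))), Rational(1, 2)) = Pow(Add(316, Add(-5, Mul(Rational(1, 2), Mul(3, 36)))), Rational(1, 2)) = Pow(Add(316, Add(-5, Mul(Rational(1, 2), 108))), Rational(1, 2)) = Pow(Add(316, Add(-5, 54)), Rational(1, 2)) = Pow(Add(316, 49), Rational(1, 2)) = Pow(365, Rational(1, 2))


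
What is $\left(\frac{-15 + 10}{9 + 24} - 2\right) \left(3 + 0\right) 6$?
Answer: $- \frac{426}{11} \approx -38.727$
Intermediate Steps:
$\left(\frac{-15 + 10}{9 + 24} - 2\right) \left(3 + 0\right) 6 = \left(- \frac{5}{33} - 2\right) 3 \cdot 6 = \left(\left(-5\right) \frac{1}{33} - 2\right) 18 = \left(- \frac{5}{33} - 2\right) 18 = \left(- \frac{71}{33}\right) 18 = - \frac{426}{11}$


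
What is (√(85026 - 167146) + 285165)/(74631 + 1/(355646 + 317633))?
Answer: 38399121207/10049497010 + 673279*I*√20530/25123742525 ≈ 3.821 + 0.0038398*I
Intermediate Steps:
(√(85026 - 167146) + 285165)/(74631 + 1/(355646 + 317633)) = (√(-82120) + 285165)/(74631 + 1/673279) = (2*I*√20530 + 285165)/(74631 + 1/673279) = (285165 + 2*I*√20530)/(50247485050/673279) = (285165 + 2*I*√20530)*(673279/50247485050) = 38399121207/10049497010 + 673279*I*√20530/25123742525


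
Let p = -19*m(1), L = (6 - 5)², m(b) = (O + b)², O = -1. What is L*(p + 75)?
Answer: 75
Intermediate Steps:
m(b) = (-1 + b)²
L = 1 (L = 1² = 1)
p = 0 (p = -19*(-1 + 1)² = -19*0² = -19*0 = 0)
L*(p + 75) = 1*(0 + 75) = 1*75 = 75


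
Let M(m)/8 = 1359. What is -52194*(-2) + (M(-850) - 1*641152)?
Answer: -525892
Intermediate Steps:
M(m) = 10872 (M(m) = 8*1359 = 10872)
-52194*(-2) + (M(-850) - 1*641152) = -52194*(-2) + (10872 - 1*641152) = 104388 + (10872 - 641152) = 104388 - 630280 = -525892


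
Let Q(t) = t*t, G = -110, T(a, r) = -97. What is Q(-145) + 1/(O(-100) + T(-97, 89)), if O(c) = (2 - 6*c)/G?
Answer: 118496845/5636 ≈ 21025.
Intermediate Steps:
O(c) = -1/55 + 3*c/55 (O(c) = (2 - 6*c)/(-110) = (2 - 6*c)*(-1/110) = -1/55 + 3*c/55)
Q(t) = t²
Q(-145) + 1/(O(-100) + T(-97, 89)) = (-145)² + 1/((-1/55 + (3/55)*(-100)) - 97) = 21025 + 1/((-1/55 - 60/11) - 97) = 21025 + 1/(-301/55 - 97) = 21025 + 1/(-5636/55) = 21025 - 55/5636 = 118496845/5636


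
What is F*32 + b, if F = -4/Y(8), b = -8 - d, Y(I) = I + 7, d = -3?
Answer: -203/15 ≈ -13.533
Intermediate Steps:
Y(I) = 7 + I
b = -5 (b = -8 - 1*(-3) = -8 + 3 = -5)
F = -4/15 (F = -4/(7 + 8) = -4/15 ≈ -0.26667)
F*32 + b = -4/15*32 - 5 = -128/15 - 5 = -203/15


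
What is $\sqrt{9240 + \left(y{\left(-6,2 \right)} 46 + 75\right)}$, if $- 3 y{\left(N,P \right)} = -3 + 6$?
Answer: $\sqrt{9269} \approx 96.276$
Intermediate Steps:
$y{\left(N,P \right)} = -1$ ($y{\left(N,P \right)} = - \frac{-3 + 6}{3} = \left(- \frac{1}{3}\right) 3 = -1$)
$\sqrt{9240 + \left(y{\left(-6,2 \right)} 46 + 75\right)} = \sqrt{9240 + \left(\left(-1\right) 46 + 75\right)} = \sqrt{9240 + \left(-46 + 75\right)} = \sqrt{9240 + 29} = \sqrt{9269}$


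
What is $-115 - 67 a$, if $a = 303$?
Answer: $-20416$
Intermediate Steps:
$-115 - 67 a = -115 - 20301 = -20416$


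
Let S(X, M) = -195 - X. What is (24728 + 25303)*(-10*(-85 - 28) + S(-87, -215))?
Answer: 51131682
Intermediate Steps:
(24728 + 25303)*(-10*(-85 - 28) + S(-87, -215)) = (24728 + 25303)*(-10*(-85 - 28) + (-195 - 1*(-87))) = 50031*(-10*(-113) + (-195 + 87)) = 50031*(1130 - 108) = 50031*1022 = 51131682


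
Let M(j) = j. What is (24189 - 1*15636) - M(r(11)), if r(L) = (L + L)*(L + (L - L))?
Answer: 8311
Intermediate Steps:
r(L) = 2*L² (r(L) = (2*L)*(L + 0) = (2*L)*L = 2*L²)
(24189 - 1*15636) - M(r(11)) = (24189 - 1*15636) - 2*11² = (24189 - 15636) - 2*121 = 8553 - 1*242 = 8553 - 242 = 8311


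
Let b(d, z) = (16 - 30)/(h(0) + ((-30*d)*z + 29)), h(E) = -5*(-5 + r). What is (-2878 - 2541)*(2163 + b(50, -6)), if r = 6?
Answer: -52886454131/4512 ≈ -1.1721e+7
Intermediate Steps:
h(E) = -5 (h(E) = -5*(-5 + 6) = -5*1 = -5)
b(d, z) = -14/(24 - 30*d*z) (b(d, z) = (16 - 30)/(-5 + ((-30*d)*z + 29)) = -14/(-5 + (-30*d*z + 29)) = -14/(-5 + (29 - 30*d*z)) = -14/(24 - 30*d*z))
(-2878 - 2541)*(2163 + b(50, -6)) = (-2878 - 2541)*(2163 + 7/(3*(-4 + 5*50*(-6)))) = -5419*(2163 + 7/(3*(-4 - 1500))) = -5419*(2163 + (7/3)/(-1504)) = -5419*(2163 + (7/3)*(-1/1504)) = -5419*(2163 - 7/4512) = -5419*9759449/4512 = -52886454131/4512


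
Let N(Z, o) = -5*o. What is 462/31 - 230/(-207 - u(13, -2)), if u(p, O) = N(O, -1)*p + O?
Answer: 13187/837 ≈ 15.755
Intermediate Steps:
u(p, O) = O + 5*p (u(p, O) = (-5*(-1))*p + O = 5*p + O = O + 5*p)
462/31 - 230/(-207 - u(13, -2)) = 462/31 - 230/(-207 - (-2 + 5*13)) = 462*(1/31) - 230/(-207 - (-2 + 65)) = 462/31 - 230/(-207 - 1*63) = 462/31 - 230/(-207 - 63) = 462/31 - 230/(-270) = 462/31 - 230*(-1/270) = 462/31 + 23/27 = 13187/837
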